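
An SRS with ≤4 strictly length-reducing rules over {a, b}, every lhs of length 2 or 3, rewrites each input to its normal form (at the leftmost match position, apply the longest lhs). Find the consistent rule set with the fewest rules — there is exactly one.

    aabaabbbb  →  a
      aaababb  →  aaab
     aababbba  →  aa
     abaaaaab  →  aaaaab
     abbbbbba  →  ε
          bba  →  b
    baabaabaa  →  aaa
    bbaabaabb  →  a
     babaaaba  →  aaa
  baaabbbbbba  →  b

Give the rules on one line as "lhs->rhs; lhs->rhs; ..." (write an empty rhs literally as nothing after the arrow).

abb->; ba->; bab->; bbb->

  | aabaabbbb => aaabbbb => aabb => a
  | aaababb => aaab
  | aababbba => aabba => aa
  | abaaaaab => aaaaab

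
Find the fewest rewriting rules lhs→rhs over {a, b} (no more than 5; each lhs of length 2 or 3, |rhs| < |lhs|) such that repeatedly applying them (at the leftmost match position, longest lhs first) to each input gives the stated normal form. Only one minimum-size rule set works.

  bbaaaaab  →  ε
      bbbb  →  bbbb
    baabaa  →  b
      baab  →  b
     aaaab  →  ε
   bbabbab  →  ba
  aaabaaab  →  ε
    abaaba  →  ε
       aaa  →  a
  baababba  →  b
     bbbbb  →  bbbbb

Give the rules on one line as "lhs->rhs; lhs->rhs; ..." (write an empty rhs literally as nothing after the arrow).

  | bbaaaaab => aaaaaab => aaaab => aab => ε
  | bbbb
  | baabaa => baa => b
  | baab => b

aa->; aab->; ab->a; bba->aa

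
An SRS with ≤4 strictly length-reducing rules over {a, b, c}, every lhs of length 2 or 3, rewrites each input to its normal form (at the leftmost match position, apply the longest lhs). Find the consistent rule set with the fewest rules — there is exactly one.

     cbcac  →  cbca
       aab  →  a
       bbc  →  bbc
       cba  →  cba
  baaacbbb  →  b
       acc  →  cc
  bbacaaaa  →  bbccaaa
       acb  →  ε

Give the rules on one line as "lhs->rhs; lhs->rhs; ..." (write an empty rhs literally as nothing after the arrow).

  | cbcac => cbca
  | aab => a
  | bbc
  | cba

ab->; ac->a; aca->cc; acc->cc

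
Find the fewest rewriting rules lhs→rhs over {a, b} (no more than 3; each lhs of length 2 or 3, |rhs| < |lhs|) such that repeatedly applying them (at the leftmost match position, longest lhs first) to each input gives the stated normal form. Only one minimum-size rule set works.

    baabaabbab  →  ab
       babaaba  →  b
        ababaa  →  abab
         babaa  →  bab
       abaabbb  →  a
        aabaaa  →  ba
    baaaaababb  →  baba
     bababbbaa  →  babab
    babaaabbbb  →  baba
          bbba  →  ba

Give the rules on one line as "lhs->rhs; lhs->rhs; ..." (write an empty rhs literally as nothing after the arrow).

aa->; bb->

  | baabaabbab => bbaabbab => aabbab => bbab => ab
  | babaaba => babba => baa => b
  | ababaa => abab
  | babaa => bab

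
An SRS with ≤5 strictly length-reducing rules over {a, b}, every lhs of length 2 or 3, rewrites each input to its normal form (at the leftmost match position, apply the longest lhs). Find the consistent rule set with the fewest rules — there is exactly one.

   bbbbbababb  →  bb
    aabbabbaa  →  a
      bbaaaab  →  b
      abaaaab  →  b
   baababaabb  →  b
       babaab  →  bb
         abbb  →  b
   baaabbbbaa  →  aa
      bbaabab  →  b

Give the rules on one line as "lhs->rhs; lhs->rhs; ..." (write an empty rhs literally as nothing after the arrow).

  | bbbbbababb => abbbababb => bbbababb => abababb => ababb => abb => bb
  | aabbabbaa => abbabbaa => bbabbaa => bbaa => a
  | bbaaaab => aaab => aab => ab => b
  | abaaaab => aaaab => aaab => aab => ab => b

ab->b; aba->a; bba->; bbb->ab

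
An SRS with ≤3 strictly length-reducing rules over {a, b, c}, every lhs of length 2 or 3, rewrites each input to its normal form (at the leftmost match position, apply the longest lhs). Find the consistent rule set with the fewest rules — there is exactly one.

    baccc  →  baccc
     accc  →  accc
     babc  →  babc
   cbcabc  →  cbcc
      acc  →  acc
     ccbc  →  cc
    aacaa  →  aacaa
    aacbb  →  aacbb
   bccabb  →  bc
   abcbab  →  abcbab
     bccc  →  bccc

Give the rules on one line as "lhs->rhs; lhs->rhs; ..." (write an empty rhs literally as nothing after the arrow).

cab->c; ccb->c

  | baccc
  | accc
  | babc
  | cbcabc => cbcc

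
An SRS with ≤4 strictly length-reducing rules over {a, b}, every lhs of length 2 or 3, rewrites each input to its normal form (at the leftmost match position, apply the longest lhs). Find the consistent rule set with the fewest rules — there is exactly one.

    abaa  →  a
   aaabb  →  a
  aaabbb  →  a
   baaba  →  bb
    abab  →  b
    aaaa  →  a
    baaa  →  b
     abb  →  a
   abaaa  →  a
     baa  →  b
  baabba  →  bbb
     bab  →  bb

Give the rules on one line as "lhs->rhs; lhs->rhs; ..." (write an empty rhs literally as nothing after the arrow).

  | abaa => a
  | aaabb => aabb => abb => ab => a
  | aaabbb => aabbb => abbb => abb => ab => a
  | baaba => baba => bba => bb

aa->a; ab->a; aba->; ba->b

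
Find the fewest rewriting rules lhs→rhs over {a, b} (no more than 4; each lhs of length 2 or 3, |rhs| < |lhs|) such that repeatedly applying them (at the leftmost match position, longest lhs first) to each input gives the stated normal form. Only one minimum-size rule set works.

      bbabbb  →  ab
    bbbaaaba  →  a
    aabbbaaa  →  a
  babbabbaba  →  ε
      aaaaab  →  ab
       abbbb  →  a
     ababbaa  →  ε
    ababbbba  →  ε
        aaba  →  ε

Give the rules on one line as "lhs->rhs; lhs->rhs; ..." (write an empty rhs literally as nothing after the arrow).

  | bbabbb => aabbb => bbb => ab
  | bbbaaaba => abaaaba => aaaba => aba => a
  | aabbbaaa => bbbaaa => abaaa => aaa => a
  | babbabbaba => bbabbaba => aabbaba => bbaba => aaba => ba => ε

aa->; ba->; bb->a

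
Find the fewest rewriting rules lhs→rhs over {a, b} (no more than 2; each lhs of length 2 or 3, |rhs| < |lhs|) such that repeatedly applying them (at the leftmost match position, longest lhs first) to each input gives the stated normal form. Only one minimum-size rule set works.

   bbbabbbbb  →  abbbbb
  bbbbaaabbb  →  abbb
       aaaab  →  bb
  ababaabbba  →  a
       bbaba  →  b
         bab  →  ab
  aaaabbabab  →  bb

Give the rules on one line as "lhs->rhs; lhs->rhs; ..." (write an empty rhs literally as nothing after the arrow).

  | bbbabbbbb => bbabbbbb => babbbbb => abbbbb
  | bbbbaaabbb => bbbaaabbb => bbaaabbb => baaabbb => aaabbb => babbb => abbb
  | aaaab => baab => aab => bb
  | ababaabbba => aabaabbba => bbaabbba => baabbba => aabbba => bbbba => bbba => bba => ba => a

aa->b; ba->a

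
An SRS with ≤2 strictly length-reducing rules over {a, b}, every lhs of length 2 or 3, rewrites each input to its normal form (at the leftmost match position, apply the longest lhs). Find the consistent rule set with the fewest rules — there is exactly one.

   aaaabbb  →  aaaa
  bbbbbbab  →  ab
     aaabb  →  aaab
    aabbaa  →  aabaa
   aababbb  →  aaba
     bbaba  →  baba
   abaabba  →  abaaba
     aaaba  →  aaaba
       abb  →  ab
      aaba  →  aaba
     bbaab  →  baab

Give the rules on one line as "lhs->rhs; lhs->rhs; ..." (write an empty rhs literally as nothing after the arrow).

  | aaaabbb => aaaa
  | bbbbbbab => bbbab => ab
  | aaabb => aaab
  | aabbaa => aabaa

bb->b; bbb->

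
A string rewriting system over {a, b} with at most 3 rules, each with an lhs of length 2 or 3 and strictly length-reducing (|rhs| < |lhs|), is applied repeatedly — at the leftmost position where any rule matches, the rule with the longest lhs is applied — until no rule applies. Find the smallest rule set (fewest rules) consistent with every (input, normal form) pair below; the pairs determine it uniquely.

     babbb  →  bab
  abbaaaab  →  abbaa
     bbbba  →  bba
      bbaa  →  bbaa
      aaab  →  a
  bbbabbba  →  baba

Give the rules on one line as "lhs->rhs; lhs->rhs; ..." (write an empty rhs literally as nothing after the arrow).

  | babbb => bab
  | abbaaaab => abbaa
  | bbbba => bba
  | bbaa

aab->; bbb->b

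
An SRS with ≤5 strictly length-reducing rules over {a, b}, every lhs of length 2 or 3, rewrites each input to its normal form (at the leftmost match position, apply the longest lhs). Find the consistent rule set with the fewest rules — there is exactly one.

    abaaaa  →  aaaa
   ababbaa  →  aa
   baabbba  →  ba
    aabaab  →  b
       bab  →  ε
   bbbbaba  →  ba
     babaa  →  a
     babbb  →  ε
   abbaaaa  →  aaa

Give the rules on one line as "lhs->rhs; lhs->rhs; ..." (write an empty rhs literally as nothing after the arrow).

ab->b; baa->aa; bb->; bba->

  | abaaaa => baaaa => aaaa
  | ababbaa => babbaa => bbbaa => baa => aa
  | baabbba => aabbba => abbba => bbba => ba
  | aabaab => abaab => baab => aab => ab => b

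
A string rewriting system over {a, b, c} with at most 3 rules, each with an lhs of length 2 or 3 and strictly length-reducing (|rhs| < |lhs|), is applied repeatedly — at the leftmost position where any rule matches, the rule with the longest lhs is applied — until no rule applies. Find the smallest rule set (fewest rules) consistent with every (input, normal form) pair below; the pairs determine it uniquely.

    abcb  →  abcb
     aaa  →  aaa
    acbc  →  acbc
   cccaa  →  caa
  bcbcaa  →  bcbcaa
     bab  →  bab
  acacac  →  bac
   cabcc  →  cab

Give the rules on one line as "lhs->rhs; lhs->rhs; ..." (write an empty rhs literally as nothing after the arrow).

aca->bc; cc->

  | abcb
  | aaa
  | acbc
  | cccaa => caa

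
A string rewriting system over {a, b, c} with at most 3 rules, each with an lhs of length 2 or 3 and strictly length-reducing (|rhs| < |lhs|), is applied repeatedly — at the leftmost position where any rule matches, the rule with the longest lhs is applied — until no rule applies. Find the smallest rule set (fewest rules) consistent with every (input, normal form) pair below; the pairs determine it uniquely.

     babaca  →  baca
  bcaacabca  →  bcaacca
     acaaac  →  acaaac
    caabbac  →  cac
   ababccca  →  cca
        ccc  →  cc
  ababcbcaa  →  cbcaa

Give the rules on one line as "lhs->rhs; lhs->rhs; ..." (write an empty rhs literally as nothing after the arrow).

ab->; ccc->cc

  | babaca => baca
  | bcaacabca => bcaacca
  | acaaac
  | caabbac => cabac => cac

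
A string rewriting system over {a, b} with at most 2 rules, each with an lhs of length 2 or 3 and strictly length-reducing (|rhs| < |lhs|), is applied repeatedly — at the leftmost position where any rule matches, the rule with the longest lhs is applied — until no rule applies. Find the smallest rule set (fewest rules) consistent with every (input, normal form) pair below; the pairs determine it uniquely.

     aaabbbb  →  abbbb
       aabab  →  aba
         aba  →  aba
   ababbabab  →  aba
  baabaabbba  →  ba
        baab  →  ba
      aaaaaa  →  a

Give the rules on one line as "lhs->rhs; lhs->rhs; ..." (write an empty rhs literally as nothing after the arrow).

  | aaabbbb => aabbbb => abbbb
  | aabab => abab => aba
  | aba
  | ababbabab => abababab => abaabab => ababab => abaab => abab => aba

aa->a; bab->ba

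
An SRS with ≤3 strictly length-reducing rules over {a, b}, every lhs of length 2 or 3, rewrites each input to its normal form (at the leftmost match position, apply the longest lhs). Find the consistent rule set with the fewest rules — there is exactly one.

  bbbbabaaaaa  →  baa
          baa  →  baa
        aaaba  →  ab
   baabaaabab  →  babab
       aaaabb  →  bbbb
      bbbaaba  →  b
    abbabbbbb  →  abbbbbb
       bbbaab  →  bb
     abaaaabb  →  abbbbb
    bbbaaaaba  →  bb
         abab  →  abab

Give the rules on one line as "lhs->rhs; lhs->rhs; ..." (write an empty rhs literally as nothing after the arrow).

aab->bb; bba->b

  | bbbbabaaaaa => bbbbaaaaa => bbbaaaa => bbaaa => baa
  | baa
  | aaaba => abba => ab
  | baabaaabab => bbbaaabab => bbaabab => babab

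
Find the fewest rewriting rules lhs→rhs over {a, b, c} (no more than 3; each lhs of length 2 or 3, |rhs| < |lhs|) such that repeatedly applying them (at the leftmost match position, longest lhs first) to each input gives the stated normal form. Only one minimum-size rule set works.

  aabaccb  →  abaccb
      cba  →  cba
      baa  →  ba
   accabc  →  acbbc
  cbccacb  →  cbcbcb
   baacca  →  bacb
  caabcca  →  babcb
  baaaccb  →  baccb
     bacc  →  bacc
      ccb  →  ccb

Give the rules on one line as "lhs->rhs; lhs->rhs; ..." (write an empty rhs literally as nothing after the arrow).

  | aabaccb => abaccb
  | cba
  | baa => ba
  | accabc => acbbc

aa->a; ca->b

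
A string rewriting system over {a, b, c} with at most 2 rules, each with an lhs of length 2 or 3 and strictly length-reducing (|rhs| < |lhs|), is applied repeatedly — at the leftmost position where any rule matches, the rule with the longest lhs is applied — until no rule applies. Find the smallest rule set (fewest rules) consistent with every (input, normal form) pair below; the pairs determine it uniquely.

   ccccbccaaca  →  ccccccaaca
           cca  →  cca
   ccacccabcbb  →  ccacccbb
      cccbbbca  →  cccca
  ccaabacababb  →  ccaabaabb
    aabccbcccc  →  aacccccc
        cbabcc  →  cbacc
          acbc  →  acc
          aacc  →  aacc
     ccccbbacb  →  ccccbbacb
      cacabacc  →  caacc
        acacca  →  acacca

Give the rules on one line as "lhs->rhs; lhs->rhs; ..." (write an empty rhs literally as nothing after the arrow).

bc->c; cab->

  | ccccbccaaca => ccccccaaca
  | cca
  | ccacccabcbb => ccacccbb
  | cccbbbca => cccbbca => cccbca => cccca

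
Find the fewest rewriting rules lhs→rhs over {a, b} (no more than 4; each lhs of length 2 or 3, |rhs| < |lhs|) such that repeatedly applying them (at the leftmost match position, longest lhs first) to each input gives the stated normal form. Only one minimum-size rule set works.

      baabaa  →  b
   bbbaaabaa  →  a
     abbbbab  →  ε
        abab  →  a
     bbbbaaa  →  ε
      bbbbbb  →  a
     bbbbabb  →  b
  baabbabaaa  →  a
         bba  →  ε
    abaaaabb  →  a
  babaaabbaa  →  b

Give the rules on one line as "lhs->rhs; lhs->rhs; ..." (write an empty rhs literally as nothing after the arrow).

aa->; aab->; ab->b; bb->a

  | baabaa => baa => b
  | bbbaaabaa => abaaabaa => baaabaa => babaa => bbaa => aaa => a
  | abbbbab => bbbbab => abbab => bbab => aab => ε
  | abab => bab => bb => a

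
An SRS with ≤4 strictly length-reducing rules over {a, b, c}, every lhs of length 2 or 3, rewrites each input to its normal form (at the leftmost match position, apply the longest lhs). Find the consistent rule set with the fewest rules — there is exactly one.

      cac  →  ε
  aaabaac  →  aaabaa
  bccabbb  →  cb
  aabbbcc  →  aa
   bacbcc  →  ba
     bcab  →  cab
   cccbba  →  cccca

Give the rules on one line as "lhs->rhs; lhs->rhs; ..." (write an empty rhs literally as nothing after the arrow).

ac->a; bb->c; bc->c; cac->

  | cac => ε
  | aaabaac => aaabaa
  | bccabbb => ccabbb => ccacb => cb
  | aabbbcc => aacbcc => aabcc => aacc => aac => aa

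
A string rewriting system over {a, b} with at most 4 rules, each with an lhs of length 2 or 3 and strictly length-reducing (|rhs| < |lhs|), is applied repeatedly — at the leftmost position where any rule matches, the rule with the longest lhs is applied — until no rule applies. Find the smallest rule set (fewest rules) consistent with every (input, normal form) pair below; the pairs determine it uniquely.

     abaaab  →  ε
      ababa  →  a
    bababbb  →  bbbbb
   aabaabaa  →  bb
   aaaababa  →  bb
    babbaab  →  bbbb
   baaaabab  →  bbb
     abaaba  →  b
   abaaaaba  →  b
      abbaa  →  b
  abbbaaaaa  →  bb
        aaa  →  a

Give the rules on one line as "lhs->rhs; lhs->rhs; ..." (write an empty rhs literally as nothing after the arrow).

  | abaaab => aaab => ab => ε
  | ababa => aba => a
  | bababbb => bbabbb => bbbbb
  | aabaabaa => baabaa => babaa => bbaa => bba => bb

aa->; ab->; ba->b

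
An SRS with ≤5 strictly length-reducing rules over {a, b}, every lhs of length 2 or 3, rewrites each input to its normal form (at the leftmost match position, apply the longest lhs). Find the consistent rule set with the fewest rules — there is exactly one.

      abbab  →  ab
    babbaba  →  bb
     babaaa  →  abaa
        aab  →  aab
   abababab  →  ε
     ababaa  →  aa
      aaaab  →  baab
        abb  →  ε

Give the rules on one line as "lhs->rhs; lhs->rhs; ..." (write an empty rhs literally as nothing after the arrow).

  | abbab => ab
  | babbaba => bbbaba => babba => bbba => bab => bb
  | babaaa => bbaaa => abaa
  | aab

aaa->ba; abb->; bab->bb; bba->ab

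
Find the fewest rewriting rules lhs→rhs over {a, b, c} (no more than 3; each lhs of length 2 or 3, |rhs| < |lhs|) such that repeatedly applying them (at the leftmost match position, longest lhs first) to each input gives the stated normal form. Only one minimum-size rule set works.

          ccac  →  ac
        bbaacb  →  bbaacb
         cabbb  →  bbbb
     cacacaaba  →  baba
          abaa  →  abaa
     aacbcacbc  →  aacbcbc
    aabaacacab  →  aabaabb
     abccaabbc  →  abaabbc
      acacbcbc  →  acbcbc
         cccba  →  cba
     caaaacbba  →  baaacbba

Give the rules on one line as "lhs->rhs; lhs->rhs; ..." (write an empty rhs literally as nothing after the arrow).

  | ccac => ac
  | bbaacb
  | cabbb => bbbb
  | cacacaaba => cacaaba => caaba => baba

ca->b; cac->c; cc->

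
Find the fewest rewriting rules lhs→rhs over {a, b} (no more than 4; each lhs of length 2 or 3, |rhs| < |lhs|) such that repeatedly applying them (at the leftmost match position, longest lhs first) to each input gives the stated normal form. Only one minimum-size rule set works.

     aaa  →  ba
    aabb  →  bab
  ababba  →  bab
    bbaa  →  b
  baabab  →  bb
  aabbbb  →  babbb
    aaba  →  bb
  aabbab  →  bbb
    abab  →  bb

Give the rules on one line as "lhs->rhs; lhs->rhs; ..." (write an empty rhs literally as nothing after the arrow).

aa->b; aab->ba; aba->b; bba->ab

  | aaa => ba
  | aabb => bab
  | ababba => bbba => bab
  | bbaa => aba => b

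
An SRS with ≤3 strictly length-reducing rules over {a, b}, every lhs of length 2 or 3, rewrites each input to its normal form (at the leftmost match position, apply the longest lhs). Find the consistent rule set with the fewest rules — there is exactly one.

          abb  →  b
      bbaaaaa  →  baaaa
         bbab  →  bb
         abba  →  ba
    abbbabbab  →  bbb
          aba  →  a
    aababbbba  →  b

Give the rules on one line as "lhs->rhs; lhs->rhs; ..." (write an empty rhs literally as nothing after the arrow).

ab->; bba->b

  | abb => b
  | bbaaaaa => baaaa
  | bbab => bb
  | abba => ba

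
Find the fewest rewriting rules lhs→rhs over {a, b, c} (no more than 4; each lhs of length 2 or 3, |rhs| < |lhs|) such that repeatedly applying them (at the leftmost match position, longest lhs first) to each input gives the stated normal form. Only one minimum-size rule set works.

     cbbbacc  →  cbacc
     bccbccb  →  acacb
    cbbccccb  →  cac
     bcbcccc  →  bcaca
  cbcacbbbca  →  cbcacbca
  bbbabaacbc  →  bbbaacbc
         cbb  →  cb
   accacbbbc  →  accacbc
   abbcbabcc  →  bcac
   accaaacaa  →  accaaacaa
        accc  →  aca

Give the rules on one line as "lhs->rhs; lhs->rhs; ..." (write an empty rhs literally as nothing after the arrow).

ab->; bcc->ac; cbb->cb; ccc->ca

  | cbbbacc => cbbacc => cbacc
  | bccbccb => acbccb => acacb
  | cbbccccb => cbccccb => cacccb => cacab => cac
  | bcbcccc => bcaccc => bcaca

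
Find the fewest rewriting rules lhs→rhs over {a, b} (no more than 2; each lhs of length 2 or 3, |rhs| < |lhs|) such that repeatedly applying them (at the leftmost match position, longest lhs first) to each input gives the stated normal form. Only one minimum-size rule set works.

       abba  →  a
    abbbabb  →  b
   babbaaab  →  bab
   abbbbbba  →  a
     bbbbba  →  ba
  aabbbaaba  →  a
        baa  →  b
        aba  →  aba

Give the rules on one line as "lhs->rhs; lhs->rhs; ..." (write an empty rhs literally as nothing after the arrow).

  | abba => aaa => a
  | abbbabb => aababb => babb => baa => b
  | babbaaab => baaaaab => baaab => bab
  | abbbbbba => aabbbba => bbbba => abba => aaa => a

aa->; bb->a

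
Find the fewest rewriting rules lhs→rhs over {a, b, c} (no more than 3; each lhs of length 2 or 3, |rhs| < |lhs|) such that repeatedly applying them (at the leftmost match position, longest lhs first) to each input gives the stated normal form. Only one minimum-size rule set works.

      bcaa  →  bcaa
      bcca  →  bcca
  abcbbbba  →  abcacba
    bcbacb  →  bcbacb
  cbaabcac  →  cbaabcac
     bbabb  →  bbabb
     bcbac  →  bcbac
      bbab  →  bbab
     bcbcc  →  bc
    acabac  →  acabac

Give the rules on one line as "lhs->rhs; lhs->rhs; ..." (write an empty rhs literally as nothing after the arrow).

  | bcaa
  | bcca
  | abcbbbba => abcacba
  | bcbacb

bbb->ac; cbc->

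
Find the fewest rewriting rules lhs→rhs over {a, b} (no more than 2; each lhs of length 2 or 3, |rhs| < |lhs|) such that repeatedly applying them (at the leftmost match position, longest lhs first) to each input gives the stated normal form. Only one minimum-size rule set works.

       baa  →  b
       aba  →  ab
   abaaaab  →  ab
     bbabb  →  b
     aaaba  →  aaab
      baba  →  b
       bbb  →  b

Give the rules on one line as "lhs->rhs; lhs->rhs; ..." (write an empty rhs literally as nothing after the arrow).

ba->b; bb->b

  | baa => ba => b
  | aba => ab
  | abaaaab => abaaab => abaab => abab => abb => ab
  | bbabb => babb => bbb => bb => b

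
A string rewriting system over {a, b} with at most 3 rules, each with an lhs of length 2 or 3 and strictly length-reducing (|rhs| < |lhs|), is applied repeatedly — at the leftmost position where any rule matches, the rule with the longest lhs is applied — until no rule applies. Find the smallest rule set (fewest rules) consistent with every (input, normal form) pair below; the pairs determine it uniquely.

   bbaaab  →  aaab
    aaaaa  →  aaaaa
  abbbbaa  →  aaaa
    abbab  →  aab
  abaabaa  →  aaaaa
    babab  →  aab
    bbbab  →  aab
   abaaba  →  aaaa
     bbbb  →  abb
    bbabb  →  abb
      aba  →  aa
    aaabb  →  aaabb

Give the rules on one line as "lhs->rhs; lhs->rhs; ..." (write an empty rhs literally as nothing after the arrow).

ba->a; bbb->ab

  | bbaaab => baaab => aaab
  | aaaaa
  | abbbbaa => aabbaa => aabaa => aaaa
  | abbab => abab => aab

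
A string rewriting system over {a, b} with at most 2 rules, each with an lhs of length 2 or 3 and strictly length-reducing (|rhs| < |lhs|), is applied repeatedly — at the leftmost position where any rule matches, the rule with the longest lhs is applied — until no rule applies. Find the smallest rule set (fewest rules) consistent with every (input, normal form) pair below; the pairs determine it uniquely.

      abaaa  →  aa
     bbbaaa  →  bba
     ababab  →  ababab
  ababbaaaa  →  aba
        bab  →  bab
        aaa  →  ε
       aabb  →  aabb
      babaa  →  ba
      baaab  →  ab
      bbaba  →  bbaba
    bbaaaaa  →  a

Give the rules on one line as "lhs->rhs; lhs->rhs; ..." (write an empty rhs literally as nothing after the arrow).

  | abaaa => aa
  | bbbaaa => bba
  | ababab
  | ababbaaaa => ababaa => aba

aaa->; baa->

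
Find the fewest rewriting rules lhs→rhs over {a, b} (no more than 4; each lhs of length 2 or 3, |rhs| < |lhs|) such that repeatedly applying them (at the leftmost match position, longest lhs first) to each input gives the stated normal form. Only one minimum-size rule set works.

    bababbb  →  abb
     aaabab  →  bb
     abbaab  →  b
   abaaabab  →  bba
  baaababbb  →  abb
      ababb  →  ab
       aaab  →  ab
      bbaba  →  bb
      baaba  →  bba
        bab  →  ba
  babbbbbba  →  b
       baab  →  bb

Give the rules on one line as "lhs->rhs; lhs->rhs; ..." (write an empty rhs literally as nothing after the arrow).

  | bababbb => baabbb => bbbb => abb
  | aaabab => abab => bb
  | abbaab => abbb => aab => b
  | abaaabab => baabab => bbab => bba

aa->; aba->b; bab->ba; bbb->ab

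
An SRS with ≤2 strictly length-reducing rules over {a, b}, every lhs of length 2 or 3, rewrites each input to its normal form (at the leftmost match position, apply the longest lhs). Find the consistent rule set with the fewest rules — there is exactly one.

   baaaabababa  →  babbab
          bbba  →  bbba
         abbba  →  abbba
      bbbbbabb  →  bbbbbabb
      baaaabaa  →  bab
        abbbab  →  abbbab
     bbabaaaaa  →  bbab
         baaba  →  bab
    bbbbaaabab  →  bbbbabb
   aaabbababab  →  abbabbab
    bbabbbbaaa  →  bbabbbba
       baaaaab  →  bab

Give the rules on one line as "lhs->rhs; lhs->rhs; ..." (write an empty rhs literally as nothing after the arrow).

aa->a; aba->ab

  | baaaabababa => baaabababa => baabababa => babababa => babbaba => babbab
  | bbba
  | abbba
  | bbbbbabb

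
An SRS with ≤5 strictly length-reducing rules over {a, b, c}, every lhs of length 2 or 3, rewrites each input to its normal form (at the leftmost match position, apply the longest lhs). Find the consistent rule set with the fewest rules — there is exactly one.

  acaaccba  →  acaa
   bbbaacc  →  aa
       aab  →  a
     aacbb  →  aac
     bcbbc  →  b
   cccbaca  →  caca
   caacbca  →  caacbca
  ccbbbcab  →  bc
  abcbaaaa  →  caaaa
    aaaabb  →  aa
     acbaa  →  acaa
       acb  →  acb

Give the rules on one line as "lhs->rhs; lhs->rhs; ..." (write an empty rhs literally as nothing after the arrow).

ab->; ba->a; bb->; cc->

  | acaaccba => acaaba => acaa
  | bbbaacc => baacc => aacc => aa
  | aab => a
  | aacbb => aac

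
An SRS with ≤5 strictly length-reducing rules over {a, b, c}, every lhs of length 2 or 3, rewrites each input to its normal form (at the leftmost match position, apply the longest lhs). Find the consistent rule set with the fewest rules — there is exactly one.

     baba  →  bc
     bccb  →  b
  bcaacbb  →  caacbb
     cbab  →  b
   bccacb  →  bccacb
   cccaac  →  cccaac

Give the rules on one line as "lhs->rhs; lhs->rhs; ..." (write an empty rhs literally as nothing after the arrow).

  | baba => bc
  | bccb => b
  | bcaacbb => caacbb
  | cbab => b

aba->c; bca->ca; cba->; ccb->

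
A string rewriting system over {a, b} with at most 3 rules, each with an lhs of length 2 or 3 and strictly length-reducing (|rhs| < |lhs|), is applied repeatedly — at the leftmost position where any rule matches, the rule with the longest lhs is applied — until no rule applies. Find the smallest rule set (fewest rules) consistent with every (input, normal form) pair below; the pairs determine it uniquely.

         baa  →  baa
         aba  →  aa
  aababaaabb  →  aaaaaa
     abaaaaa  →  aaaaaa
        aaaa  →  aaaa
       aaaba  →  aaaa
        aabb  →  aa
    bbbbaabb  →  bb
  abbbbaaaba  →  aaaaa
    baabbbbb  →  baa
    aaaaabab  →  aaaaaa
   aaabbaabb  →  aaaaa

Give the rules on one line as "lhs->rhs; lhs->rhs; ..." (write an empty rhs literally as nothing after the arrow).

  | baa
  | aba => aa
  | aababaaabb => aaabaaabb => aaaaaabb => aaaaaab => aaaaaa
  | abaaaaa => aaaaaa

ab->a; bba->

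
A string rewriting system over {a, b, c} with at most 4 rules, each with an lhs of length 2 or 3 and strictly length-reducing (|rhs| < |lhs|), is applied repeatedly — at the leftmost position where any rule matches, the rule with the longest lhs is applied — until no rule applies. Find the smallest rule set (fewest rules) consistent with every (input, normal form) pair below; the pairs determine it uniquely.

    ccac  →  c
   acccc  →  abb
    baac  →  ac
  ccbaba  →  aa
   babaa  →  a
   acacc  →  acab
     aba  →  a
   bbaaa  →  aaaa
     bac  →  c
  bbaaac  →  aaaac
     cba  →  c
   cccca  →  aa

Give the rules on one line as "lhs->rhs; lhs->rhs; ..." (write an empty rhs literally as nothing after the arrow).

  | ccac => bac => c
  | acccc => abcc => abb
  | baac => ac
  | ccbaba => bbaba => aaba => aa

ba->; bba->aa; cc->b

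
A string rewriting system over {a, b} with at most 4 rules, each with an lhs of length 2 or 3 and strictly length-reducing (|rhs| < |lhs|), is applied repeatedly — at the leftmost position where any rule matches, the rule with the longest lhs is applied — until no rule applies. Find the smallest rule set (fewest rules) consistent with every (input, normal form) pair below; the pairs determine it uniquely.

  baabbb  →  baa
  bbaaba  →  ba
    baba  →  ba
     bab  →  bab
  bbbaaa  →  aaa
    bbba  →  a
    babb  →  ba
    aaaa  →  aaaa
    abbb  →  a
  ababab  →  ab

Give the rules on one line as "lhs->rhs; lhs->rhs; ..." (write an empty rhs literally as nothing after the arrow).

aba->a; bb->; bba->b; bbb->

  | baabbb => baa
  | bbaaba => baba => ba
  | baba => ba
  | bab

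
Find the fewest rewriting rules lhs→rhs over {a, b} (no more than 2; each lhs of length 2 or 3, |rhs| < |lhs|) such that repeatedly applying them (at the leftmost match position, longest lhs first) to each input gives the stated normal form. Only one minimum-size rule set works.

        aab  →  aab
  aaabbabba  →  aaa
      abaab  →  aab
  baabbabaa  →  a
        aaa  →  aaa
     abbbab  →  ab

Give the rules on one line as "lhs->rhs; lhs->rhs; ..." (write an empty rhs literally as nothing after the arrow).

ba->; bbb->b

  | aab
  | aaabbabba => aaabbba => aaaba => aaa
  | abaab => aab
  | baabbabaa => abbabaa => abbaa => aba => a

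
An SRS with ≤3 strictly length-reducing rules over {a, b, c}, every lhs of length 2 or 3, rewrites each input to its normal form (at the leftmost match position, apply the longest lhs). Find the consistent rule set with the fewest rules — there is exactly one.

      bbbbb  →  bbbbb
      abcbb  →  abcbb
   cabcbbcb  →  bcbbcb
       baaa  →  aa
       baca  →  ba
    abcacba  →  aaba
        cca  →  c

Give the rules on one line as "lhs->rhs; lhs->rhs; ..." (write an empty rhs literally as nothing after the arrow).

  | bbbbb
  | abcbb
  | cabcbbcb => bcbbcb
  | baaa => aa

baa->a; ca->; cac->aa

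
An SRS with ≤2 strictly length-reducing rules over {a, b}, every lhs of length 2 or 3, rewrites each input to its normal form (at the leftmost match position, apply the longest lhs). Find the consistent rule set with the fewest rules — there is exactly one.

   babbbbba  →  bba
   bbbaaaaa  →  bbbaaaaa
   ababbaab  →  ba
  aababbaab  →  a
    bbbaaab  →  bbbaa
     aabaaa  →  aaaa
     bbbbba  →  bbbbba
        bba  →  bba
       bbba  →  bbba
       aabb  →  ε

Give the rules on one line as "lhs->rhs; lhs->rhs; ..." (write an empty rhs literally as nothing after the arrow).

ab->; bab->aa

  | babbbbba => aabbbba => abbba => bba
  | bbbaaaaa
  | ababbaab => abbaab => baab => ba
  | aababbaab => aabbaab => abaab => aab => a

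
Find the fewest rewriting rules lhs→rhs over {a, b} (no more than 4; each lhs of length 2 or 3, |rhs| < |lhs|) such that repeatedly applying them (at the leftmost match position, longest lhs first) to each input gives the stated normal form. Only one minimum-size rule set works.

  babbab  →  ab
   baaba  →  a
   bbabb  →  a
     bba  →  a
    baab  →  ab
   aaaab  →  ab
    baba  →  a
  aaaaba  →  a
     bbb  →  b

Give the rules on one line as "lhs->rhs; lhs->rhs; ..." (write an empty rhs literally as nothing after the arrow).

aa->a; ba->a; bb->

  | babbab => abbab => aab => ab
  | baaba => aaba => aba => aa => a
  | bbabb => abb => a
  | bba => a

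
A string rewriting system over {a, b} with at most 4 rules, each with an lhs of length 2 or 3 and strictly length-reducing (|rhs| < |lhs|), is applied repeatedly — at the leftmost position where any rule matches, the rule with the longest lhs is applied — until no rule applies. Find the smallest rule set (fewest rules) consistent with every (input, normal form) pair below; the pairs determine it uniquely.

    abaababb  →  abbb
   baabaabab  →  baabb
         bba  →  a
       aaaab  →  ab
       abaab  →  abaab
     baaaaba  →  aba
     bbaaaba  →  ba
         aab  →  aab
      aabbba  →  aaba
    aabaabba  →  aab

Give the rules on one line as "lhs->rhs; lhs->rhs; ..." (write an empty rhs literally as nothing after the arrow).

aaa->; bab->ab; bba->a

  | abaababb => abaaabb => abbb
  | baabaabab => baabaaab => baabb
  | bba => a
  | aaaab => ab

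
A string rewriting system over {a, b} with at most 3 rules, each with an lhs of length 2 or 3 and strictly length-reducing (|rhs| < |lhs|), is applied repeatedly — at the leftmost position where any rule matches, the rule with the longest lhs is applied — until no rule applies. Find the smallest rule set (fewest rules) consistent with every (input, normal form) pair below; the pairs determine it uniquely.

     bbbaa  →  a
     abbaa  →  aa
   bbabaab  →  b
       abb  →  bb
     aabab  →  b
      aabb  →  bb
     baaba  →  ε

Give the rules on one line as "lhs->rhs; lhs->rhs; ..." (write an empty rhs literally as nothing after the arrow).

  | bbbaa => baa => a
  | abbaa => bbaa => aa
  | bbabaab => abaab => baab => ab => b
  | abb => bb

ab->b; ba->; bba->a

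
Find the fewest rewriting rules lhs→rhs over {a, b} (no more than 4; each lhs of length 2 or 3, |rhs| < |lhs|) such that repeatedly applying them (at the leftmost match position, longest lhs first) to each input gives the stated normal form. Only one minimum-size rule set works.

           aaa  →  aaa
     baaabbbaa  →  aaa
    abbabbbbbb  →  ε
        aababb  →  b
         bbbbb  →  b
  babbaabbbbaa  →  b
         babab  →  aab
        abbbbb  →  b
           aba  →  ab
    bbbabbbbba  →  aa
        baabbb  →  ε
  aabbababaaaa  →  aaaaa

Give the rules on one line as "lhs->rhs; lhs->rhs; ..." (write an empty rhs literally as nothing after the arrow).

abb->bb; ba->b; bb->; bba->aa

  | aaa
  | baaabbbaa => baabbbaa => babbbaa => bbbbaa => bbaa => aaa
  | abbabbbbbb => bbabbbbbb => aabbbbbb => abbbbbb => bbbbbb => bbbb => bb => ε
  | aababb => aabbb => abbb => bbb => b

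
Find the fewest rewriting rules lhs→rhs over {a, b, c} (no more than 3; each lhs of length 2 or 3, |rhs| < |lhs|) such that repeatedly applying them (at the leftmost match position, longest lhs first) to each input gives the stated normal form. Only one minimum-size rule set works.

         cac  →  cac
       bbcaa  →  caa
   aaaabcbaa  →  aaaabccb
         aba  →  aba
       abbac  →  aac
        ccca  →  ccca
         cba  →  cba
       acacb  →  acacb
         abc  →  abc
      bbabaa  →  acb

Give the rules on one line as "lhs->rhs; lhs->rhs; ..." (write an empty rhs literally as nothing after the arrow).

  | cac
  | bbcaa => caa
  | aaaabcbaa => aaaabccb
  | aba

baa->cb; bb->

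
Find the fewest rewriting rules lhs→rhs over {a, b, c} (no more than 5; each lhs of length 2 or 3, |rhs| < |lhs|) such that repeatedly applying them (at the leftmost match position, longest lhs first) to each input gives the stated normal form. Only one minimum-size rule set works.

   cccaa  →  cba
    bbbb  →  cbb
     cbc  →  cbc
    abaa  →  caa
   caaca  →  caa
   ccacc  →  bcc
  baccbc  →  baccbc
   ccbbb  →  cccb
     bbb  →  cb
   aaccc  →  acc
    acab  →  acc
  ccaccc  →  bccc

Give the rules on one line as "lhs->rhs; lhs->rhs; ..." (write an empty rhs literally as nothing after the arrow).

  | cccaa => cba
  | bbbb => cbb
  | cbc
  | abaa => caa

aac->a; ab->c; bbb->cb; cca->b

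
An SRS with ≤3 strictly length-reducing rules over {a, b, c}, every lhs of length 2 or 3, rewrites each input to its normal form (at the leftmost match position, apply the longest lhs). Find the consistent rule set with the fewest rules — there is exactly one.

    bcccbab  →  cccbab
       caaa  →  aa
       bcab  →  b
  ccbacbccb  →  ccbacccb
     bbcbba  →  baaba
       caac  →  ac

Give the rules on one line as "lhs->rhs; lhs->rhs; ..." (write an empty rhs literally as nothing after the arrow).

  | bcccbab => cccbab
  | caaa => aa
  | bcab => cab => b
  | ccbacbccb => ccbacccb

bc->c; bcb->aa; ca->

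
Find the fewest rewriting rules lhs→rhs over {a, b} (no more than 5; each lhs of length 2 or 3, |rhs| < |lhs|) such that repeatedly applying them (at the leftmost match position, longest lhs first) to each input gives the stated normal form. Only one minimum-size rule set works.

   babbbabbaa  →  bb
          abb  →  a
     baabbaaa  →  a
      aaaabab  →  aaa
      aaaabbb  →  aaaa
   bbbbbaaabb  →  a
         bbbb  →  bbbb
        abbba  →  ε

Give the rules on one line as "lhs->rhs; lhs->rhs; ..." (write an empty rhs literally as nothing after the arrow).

ab->a; aba->; ba->a; baa->b

  | babbbabbaa => abbbabbaa => abbabbaa => ababbaa => bbaa => bb
  | abb => ab => a
  | baabbaaa => bbbaaa => bbba => bba => ba => a
  | aaaabab => aaab => aaa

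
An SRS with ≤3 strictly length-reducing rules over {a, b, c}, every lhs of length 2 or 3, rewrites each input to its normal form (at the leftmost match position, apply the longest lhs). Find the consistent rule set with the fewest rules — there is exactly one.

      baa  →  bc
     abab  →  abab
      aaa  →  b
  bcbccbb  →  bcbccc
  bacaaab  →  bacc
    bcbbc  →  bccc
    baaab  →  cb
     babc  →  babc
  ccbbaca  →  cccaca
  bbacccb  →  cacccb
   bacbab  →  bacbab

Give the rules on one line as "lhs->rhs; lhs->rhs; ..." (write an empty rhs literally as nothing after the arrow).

  | baa => bc
  | abab
  | aaa => b
  | bcbccbb => bcbccc

aa->c; aaa->b; bb->c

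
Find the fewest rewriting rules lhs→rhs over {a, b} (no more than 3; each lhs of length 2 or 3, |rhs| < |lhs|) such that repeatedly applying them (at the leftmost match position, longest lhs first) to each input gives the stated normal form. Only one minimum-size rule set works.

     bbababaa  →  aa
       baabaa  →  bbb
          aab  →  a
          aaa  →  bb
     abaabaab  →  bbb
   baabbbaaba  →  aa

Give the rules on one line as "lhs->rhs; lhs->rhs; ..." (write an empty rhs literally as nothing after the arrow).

  | bbababaa => ababaa => abaa => aa
  | baabaa => baaa => bbb
  | aab => a
  | aaa => bb

aaa->bb; ab->; bba->a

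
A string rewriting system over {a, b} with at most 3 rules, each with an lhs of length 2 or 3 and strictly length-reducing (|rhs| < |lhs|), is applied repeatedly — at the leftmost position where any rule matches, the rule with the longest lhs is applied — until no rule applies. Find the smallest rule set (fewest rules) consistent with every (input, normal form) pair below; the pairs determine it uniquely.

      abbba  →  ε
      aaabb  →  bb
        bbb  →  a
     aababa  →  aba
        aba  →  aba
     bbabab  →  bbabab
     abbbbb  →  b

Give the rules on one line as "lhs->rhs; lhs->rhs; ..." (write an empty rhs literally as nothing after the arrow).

  | abbba => aaa => ε
  | aaabb => bb
  | bbb => a
  | aababa => aba

aaa->; aab->; bbb->a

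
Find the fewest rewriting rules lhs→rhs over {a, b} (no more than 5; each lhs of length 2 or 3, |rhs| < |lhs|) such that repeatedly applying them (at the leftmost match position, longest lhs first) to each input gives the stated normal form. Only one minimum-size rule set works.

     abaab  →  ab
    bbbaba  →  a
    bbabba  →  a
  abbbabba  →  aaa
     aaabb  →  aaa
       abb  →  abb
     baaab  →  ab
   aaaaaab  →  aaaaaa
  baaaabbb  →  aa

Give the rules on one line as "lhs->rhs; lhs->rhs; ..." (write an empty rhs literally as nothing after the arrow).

aab->aa; ba->; baa->; bbb->

  | abaab => ab
  | bbbaba => aba => a
  | bbabba => bbba => a
  | abbbabba => aabba => aaba => aaa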